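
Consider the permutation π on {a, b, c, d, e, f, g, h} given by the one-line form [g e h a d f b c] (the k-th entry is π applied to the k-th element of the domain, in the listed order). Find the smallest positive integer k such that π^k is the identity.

10

The disjoint-cycle form of π has cycle lengths 5, 2, 1.
The order is lcm(5, 2) = 10.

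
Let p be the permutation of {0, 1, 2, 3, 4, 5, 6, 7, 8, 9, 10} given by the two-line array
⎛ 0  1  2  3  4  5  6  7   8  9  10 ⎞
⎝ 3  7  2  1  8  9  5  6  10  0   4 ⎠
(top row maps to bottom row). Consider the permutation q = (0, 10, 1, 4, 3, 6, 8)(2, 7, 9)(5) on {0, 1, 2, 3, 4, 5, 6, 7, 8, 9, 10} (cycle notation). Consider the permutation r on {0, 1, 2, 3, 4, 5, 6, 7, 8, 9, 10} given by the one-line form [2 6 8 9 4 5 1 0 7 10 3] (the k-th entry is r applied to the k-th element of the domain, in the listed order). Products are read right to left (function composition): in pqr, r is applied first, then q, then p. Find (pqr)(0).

6

Apply the permutations in order: r(0) = 2, then q(2) = 7, then p(7) = 6. So (pqr)(0) = 6.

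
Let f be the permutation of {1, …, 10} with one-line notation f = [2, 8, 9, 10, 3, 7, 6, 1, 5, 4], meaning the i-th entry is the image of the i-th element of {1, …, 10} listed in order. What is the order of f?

6

The disjoint-cycle form of f has cycle lengths 3, 3, 2, 2.
The order of f is the least common multiple of its cycle lengths: lcm(3, 3, 2, 2) = 6.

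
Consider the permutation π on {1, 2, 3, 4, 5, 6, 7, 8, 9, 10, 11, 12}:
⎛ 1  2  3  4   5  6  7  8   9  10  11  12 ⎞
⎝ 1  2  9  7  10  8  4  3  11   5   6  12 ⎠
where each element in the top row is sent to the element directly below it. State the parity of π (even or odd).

In disjoint-cycle form the cycle lengths are 5, 2, 2, 1, 1, 1.
A cycle of length ℓ contributes ℓ−1 transpositions, so π is a product of 4 + 1 + 1 = 6 transpositions — even.

even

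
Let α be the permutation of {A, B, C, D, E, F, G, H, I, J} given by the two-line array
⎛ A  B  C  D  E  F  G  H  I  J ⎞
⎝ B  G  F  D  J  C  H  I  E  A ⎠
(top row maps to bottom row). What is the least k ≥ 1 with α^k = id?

14

Writing α as disjoint cycles, the cycle lengths are 7, 2, 1.
The order of α is the least common multiple of its cycle lengths: lcm(7, 2) = 14.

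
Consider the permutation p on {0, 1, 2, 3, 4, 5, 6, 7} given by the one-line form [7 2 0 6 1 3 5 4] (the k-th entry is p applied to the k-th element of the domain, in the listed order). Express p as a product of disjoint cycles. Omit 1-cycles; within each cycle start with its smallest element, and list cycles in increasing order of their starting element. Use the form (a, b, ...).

Start at 0 and follow images: 0 → 7 → 4 → 1 → 2 → 0, giving the cycle (0, 7, 4, 1, 2).
Continuing from each remaining unvisited element yields (0, 7, 4, 1, 2)(3, 6, 5).

(0, 7, 4, 1, 2)(3, 6, 5)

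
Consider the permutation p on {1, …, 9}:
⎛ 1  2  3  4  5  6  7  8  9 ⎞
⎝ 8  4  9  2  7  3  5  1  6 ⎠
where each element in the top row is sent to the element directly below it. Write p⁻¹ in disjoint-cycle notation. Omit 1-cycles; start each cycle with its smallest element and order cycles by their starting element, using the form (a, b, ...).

First write p in disjoint cycles: (1, 8)(2, 4)(3, 9, 6)(5, 7).
The inverse reverses every cycle; in canonical form, p⁻¹ = (1, 8)(2, 4)(3, 6, 9)(5, 7).

(1, 8)(2, 4)(3, 6, 9)(5, 7)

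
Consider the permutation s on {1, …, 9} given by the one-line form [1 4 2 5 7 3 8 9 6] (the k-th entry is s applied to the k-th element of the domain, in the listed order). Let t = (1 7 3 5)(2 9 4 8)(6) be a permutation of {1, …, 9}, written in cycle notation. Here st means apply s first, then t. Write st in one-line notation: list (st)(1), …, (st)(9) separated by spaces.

For each element, apply s then t: 1 → 1 → 7; 2 → 4 → 8; 3 → 2 → 9; 4 → 5 → 1; 5 → 7 → 3; 6 → 3 → 5; 7 → 8 → 2; 8 → 9 → 4; 9 → 6 → 6.
So st in one-line form is 7 8 9 1 3 5 2 4 6.

7 8 9 1 3 5 2 4 6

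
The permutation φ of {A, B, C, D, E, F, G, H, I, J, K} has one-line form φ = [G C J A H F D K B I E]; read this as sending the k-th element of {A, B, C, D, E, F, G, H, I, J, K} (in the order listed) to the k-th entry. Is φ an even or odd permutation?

In disjoint-cycle form the cycle lengths are 4, 3, 3, 1.
A cycle of length ℓ contributes ℓ−1 transpositions, so φ is a product of 3 + 2 + 2 = 7 transpositions — odd.

odd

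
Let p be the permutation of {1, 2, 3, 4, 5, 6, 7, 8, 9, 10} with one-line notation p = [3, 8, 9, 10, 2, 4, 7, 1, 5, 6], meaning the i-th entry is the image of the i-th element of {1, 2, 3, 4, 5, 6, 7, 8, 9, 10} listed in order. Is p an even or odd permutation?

In disjoint-cycle form the cycle lengths are 6, 3, 1.
A cycle of length ℓ contributes ℓ−1 transpositions, so p is a product of 5 + 2 = 7 transpositions — odd.

odd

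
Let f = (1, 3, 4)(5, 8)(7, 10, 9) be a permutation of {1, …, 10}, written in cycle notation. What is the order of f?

6

The cycle type of f is (3, 3, 2, 1, 1).
The order is lcm(3, 3, 2) = 6.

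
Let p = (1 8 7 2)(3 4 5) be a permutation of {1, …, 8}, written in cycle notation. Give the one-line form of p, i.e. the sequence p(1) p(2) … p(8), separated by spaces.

8 1 4 5 3 6 2 7

Each element maps to the next entry in its cycle (wrapping to the front): 1→8, 2→1, 3→4, 4→5, 5→3, 6→6, 7→2, 8→7.
Listing these in domain order gives 8 1 4 5 3 6 2 7.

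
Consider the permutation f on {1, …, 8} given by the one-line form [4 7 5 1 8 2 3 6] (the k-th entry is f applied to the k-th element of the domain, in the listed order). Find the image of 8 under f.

8 is element number 8 of the domain, and entry number 8 of the one-line form is 6, so f(8) = 6.

6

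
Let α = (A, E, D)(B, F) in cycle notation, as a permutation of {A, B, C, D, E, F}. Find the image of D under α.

Within (A, E, D), D ↦ A.

A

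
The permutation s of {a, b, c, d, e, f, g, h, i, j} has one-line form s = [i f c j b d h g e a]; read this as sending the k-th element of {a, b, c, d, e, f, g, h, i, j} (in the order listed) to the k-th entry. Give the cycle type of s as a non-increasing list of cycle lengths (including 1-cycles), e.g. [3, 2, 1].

[7, 2, 1]

The disjoint cycles are (a, i, e, b, f, d, j)(c)(g, h), with lengths 7, 2, 1 in non-increasing order.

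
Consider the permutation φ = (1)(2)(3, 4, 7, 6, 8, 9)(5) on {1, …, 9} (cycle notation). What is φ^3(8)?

4

8 lies in the 6-cycle (3, 4, 7, 6, 8, 9).
Stepping 3 places around the cycle: 8 → 9 → 3 → 4.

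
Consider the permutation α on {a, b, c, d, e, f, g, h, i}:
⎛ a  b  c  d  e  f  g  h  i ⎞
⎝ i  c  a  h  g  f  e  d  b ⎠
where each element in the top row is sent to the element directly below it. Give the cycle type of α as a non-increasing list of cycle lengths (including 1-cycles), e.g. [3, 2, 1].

The disjoint cycles are (a i b c)(d h)(e g)(f), with lengths 4, 2, 2, 1 in non-increasing order.

[4, 2, 2, 1]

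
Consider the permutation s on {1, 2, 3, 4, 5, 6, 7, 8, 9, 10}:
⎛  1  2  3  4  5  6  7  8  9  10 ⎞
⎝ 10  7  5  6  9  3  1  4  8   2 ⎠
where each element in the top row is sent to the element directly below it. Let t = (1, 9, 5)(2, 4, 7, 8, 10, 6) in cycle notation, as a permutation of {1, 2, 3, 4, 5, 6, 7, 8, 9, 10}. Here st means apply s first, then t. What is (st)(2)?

8

(st)(2) = t(s(2)). s(2) = 7, then t(7) = 8. So (st)(2) = 8.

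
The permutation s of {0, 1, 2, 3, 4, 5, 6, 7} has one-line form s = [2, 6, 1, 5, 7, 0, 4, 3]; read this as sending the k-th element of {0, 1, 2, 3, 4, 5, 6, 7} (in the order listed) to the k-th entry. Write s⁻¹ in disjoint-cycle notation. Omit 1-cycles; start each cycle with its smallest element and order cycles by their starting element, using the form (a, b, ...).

The cycle decomposition of s is (0, 2, 1, 6, 4, 7, 3, 5).
The inverse reverses every cycle; in canonical form, s⁻¹ = (0, 5, 3, 7, 4, 6, 1, 2).

(0, 5, 3, 7, 4, 6, 1, 2)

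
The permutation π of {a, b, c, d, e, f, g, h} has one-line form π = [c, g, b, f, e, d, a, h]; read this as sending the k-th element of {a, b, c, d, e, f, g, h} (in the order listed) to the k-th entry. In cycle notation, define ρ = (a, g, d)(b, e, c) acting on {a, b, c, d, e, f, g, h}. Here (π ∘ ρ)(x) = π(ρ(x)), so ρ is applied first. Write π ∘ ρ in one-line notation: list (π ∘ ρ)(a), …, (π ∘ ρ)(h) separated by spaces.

(π ∘ ρ)(x) = π(ρ(x)). Computing each image: π(ρ(a)) = π(g) = a, π(ρ(b)) = π(e) = e, π(ρ(c)) = π(b) = g, π(ρ(d)) = π(a) = c, π(ρ(e)) = π(c) = b, π(ρ(f)) = π(f) = d, π(ρ(g)) = π(d) = f, π(ρ(h)) = π(h) = h.
Hence π ∘ ρ = [a e g c b d f h].

a e g c b d f h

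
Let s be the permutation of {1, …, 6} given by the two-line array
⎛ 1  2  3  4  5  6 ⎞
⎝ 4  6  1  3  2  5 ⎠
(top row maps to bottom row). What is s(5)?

2

The entry below 5 in the array is 2, so s(5) = 2.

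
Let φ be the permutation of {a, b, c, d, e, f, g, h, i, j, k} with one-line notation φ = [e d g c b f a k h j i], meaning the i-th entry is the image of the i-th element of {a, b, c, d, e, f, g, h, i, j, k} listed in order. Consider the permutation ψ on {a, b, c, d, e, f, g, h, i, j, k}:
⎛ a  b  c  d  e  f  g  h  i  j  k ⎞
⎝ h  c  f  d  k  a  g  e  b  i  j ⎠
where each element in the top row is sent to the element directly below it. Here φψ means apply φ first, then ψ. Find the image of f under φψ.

(φψ)(f) = ψ(φ(f)). φ(f) = f, then ψ(f) = a. So (φψ)(f) = a.

a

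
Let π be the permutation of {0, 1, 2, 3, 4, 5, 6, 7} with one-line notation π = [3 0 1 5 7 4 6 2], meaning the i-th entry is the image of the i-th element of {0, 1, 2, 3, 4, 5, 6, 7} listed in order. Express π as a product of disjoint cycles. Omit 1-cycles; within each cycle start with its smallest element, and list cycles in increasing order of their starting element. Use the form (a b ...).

From 0: 0 → 3 → 5 → 4 → 7 → 2 → 1 → 0, closing the cycle (0 3 5 4 7 2 1).
Repeating from the next unused element and collecting all non-trivial cycles gives (0 3 5 4 7 2 1).

(0 3 5 4 7 2 1)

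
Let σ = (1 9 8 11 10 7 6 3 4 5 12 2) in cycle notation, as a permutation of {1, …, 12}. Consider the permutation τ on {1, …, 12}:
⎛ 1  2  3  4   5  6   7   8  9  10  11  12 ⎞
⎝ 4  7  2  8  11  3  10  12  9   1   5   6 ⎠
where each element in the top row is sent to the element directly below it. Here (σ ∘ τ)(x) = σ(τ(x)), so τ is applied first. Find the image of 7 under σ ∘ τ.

7

τ(7) = 10, then σ(10) = 7; composing gives (σ ∘ τ)(7) = 7.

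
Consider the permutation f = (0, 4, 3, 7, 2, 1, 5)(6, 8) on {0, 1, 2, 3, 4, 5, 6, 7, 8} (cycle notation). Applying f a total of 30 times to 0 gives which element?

0 lies in the 7-cycle (0, 4, 3, 7, 2, 1, 5).
Since the cycle has length 7, f^30 acts on it the same as f^2 (30 mod 7 = 2).
Stepping 2 places around the cycle: 0 → 4 → 3.

3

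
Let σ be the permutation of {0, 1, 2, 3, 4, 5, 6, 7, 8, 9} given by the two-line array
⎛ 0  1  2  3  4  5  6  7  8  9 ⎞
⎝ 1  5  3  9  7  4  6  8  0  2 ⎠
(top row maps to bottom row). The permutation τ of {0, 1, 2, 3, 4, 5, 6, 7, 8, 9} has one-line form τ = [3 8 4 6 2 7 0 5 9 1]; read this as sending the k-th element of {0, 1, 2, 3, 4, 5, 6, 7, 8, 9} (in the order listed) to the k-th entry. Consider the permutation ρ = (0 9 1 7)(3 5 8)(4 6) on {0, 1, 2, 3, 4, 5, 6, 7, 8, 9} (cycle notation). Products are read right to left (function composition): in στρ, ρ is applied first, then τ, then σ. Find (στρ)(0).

5

Chase 0: ρ(0) = 9; τ(9) = 1; σ(1) = 5. Hence (στρ)(0) = 5.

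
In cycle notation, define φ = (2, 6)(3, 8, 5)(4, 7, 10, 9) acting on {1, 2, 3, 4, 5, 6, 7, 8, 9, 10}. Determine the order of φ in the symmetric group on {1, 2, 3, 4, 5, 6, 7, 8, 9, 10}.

12

The disjoint cycles have lengths 4, 3, 2, 1.
Since disjoint cycles commute, ord(φ) = lcm(4, 3, 2) = 12.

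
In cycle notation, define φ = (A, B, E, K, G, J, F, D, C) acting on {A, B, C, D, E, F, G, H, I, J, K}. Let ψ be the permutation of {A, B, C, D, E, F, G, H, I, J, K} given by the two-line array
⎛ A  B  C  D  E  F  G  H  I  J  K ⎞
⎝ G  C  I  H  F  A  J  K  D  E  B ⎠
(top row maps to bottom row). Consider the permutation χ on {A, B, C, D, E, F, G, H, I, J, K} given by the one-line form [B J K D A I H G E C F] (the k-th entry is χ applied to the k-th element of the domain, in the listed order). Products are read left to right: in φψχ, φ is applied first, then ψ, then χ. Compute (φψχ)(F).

Apply the permutations in order: φ(F) = D, then ψ(D) = H, then χ(H) = G. So (φψχ)(F) = G.

G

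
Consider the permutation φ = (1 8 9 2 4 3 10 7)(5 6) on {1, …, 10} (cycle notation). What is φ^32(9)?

9 lies in the 8-cycle (1 8 9 2 4 3 10 7).
On an 8-cycle, φ^8 is the identity, so φ^32 = φ^0 there (32 ≡ 0 mod 8).
So φ^32(9) = 9.

9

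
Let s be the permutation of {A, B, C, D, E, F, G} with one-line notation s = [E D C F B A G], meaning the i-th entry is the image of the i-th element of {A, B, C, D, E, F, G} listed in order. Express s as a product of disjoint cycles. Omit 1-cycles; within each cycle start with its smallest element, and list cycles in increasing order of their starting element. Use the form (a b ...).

(A E B D F)

Iterating s from A gives A → E → B → D → F → A; that is the 5-cycle (A E B D F).
Continuing from each remaining unvisited element yields (A E B D F).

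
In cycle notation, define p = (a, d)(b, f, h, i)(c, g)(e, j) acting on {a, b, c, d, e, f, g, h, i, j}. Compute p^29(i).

i lies in the 4-cycle (b, f, h, i).
Powers repeat with period 4 on this cycle, and 29 mod 4 = 1, so p^29(i) = p^1(i).
Stepping 1 place around the cycle: i → b.

b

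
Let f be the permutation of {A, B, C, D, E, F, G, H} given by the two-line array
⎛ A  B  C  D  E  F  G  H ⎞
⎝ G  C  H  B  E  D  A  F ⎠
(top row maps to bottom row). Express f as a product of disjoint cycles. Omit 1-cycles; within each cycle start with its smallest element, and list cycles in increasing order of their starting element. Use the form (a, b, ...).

(A, G)(B, C, H, F, D)

From A: A → G → A, closing the cycle (A, G).
Repeating from the next unused element and collecting all non-trivial cycles gives (A, G)(B, C, H, F, D).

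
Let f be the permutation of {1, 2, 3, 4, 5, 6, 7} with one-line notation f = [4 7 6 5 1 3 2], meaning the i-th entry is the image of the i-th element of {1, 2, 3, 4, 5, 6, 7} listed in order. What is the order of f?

Decomposing into disjoint cycles gives cycle lengths 3, 2, 2.
The order is lcm(3, 2, 2) = 6.

6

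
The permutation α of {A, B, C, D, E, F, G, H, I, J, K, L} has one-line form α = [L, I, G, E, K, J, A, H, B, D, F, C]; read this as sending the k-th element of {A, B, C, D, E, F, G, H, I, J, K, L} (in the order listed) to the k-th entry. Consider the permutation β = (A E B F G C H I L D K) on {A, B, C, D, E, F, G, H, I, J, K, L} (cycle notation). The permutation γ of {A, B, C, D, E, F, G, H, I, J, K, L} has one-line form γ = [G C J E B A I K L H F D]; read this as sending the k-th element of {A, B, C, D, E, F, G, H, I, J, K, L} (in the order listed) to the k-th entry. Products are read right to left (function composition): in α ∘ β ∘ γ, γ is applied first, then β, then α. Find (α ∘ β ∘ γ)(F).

Chase F: γ(F) = A; β(A) = E; α(E) = K. Hence (α ∘ β ∘ γ)(F) = K.

K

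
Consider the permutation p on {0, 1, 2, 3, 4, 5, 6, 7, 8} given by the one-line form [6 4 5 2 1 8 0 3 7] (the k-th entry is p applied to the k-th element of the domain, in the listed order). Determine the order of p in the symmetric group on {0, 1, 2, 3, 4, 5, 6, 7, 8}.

Writing p as disjoint cycles, the cycle lengths are 5, 2, 2.
The order of p is the least common multiple of its cycle lengths: lcm(5, 2, 2) = 10.

10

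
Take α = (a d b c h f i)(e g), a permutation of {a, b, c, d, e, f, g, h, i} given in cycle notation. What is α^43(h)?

f

h lies in the 7-cycle (a d b c h f i).
Powers repeat with period 7 on this cycle, and 43 mod 7 = 1, so α^43(h) = α^1(h).
Stepping 1 place around the cycle: h → f.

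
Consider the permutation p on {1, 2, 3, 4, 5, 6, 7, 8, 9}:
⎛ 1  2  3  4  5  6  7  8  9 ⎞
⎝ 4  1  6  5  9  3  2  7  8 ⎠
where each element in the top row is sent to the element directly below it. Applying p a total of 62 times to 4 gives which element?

Tracing 4 → 5 → … returns to 4 after 7 steps, so 4 lies in a 7-cycle (1 4 5 9 8 7 2).
Since the cycle has length 7, p^62 acts on it the same as p^6 (62 mod 7 = 6).
Advancing 6 steps from 4: 4 → 5 → 9 → 8 → 7 → 2 → 1.

1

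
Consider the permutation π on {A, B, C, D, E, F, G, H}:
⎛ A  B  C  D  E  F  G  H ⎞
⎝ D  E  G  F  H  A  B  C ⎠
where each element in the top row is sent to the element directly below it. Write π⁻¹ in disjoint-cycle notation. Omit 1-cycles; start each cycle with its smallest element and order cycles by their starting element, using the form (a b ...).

First write π in disjoint cycles: (A D F)(B E H C G).
The inverse reverses every cycle; in canonical form, π⁻¹ = (A F D)(B G C H E).

(A F D)(B G C H E)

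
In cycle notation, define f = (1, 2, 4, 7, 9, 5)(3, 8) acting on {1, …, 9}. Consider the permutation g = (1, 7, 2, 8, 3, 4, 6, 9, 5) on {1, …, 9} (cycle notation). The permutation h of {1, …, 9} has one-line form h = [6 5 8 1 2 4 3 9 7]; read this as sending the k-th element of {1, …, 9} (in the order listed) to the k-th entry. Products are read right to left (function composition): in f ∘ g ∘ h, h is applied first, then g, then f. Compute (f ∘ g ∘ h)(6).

6

Chase 6: h(6) = 4; g(4) = 6; f(6) = 6. Hence (f ∘ g ∘ h)(6) = 6.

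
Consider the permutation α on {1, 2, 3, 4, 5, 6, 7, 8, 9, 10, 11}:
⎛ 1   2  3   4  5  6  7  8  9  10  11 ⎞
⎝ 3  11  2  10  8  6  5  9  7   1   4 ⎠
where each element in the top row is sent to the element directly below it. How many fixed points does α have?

The fixed points (elements with α(x) = x) are {6}, so there is 1.

1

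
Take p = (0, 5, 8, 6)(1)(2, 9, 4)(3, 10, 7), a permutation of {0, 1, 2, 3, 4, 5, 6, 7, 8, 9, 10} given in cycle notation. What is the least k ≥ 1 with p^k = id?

12

The cycle type of p is (4, 3, 3, 1).
The order is lcm(4, 3, 3) = 12.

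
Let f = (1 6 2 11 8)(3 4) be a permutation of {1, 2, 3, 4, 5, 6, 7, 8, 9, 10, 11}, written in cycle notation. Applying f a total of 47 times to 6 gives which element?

11

6 lies in the 5-cycle (1 6 2 11 8).
On a 5-cycle, f^5 is the identity, so f^47 = f^2 there (47 ≡ 2 mod 5).
Advancing 2 steps from 6: 6 → 2 → 11.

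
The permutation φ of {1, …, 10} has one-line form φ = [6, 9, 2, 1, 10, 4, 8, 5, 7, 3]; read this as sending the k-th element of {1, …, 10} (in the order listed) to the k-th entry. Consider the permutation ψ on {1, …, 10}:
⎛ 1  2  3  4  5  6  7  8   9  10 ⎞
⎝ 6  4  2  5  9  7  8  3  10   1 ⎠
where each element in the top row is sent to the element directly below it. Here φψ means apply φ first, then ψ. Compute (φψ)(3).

φ(3) = 2, then ψ(2) = 4; composing gives (φψ)(3) = 4.

4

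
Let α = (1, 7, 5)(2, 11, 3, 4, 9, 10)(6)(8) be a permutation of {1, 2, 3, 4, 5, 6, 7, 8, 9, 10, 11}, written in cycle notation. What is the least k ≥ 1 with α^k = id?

The disjoint cycles have lengths 6, 3, 1, 1.
The order is lcm(6, 3) = 6.

6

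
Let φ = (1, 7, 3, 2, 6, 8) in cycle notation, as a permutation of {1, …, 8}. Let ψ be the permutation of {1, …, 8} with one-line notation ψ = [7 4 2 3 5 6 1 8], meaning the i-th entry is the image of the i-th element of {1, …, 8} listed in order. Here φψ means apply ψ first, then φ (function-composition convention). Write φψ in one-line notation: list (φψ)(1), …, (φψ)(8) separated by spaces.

Chase each element through ψ then φ: 1 → 7 → 3; 2 → 4 → 4; 3 → 2 → 6; 4 → 3 → 2; 5 → 5 → 5; 6 → 6 → 8; 7 → 1 → 7; 8 → 8 → 1.
So φψ in one-line form is 3 4 6 2 5 8 7 1.

3 4 6 2 5 8 7 1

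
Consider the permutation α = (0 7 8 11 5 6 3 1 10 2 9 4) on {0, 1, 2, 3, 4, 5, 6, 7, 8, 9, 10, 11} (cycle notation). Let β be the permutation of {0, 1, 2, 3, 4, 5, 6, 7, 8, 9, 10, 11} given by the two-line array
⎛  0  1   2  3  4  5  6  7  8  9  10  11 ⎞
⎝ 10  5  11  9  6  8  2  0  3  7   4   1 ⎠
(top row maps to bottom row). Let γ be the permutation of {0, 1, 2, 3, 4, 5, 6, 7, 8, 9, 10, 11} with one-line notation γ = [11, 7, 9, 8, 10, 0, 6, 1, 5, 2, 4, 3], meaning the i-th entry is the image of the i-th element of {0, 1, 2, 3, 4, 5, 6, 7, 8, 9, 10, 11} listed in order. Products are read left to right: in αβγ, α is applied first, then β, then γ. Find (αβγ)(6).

2

(αβγ)(6) = γ(β(α(6))). α(6) = 3, then β(3) = 9, then γ(9) = 2, so the result is 2.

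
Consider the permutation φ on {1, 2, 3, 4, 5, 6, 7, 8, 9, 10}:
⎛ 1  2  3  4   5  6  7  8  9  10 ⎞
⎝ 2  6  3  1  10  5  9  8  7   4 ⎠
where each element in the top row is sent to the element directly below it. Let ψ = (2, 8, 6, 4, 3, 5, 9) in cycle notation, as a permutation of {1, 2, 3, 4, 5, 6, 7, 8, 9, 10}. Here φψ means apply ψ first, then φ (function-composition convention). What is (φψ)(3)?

(φψ)(3) = φ(ψ(3)). ψ(3) = 5, then φ(5) = 10. So (φψ)(3) = 10.

10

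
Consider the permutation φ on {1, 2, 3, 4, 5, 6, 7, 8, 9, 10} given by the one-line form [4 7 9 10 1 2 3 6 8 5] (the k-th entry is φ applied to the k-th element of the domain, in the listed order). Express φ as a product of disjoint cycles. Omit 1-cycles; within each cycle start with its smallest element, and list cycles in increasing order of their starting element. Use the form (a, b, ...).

(1, 4, 10, 5)(2, 7, 3, 9, 8, 6)

From 1: 1 → 4 → 10 → 5 → 1, closing the cycle (1, 4, 10, 5).
Repeating from the next unused element and collecting all non-trivial cycles gives (1, 4, 10, 5)(2, 7, 3, 9, 8, 6).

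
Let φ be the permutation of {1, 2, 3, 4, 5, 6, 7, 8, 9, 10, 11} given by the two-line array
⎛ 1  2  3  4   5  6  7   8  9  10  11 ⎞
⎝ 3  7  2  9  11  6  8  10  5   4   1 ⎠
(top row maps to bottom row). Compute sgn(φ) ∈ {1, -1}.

-1

In disjoint-cycle form the cycle lengths are 10, 1.
A cycle is odd iff its length is even; φ has 1 even-length cycle, so sgn(φ) = (−1)^1 and φ is odd.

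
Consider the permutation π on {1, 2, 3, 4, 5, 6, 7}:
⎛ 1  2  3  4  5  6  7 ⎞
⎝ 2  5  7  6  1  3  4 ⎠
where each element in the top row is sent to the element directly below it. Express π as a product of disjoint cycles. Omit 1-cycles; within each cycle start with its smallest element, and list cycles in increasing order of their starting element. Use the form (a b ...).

Start at 1 and follow images: 1 → 2 → 5 → 1, giving the cycle (1 2 5).
Continuing from each remaining unvisited element yields (1 2 5)(3 7 4 6).

(1 2 5)(3 7 4 6)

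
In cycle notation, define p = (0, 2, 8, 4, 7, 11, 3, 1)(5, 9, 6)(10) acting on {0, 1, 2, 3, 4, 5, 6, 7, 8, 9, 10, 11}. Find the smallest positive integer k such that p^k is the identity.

The cycle type of p is (8, 3, 1).
Since disjoint cycles commute, ord(p) = lcm(8, 3) = 24.

24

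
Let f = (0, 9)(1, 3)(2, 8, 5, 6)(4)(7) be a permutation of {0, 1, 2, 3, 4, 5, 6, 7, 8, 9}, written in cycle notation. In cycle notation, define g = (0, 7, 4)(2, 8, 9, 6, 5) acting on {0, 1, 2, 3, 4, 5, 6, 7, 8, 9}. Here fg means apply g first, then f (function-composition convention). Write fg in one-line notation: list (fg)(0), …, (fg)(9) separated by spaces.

Chase each element through g then f: 0 → 7 → 7; 1 → 1 → 3; 2 → 8 → 5; 3 → 3 → 1; 4 → 0 → 9; 5 → 2 → 8; 6 → 5 → 6; 7 → 4 → 4; 8 → 9 → 0; 9 → 6 → 2.
Collecting the images, fg = [7 3 5 1 9 8 6 4 0 2].

7 3 5 1 9 8 6 4 0 2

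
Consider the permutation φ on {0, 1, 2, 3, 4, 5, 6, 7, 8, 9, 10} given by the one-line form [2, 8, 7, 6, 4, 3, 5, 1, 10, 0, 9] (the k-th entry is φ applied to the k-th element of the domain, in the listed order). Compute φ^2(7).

Tracing 7 → 1 → … returns to 7 after 7 steps, so 7 lies in a 7-cycle (0 2 7 1 8 10 9).
Stepping 2 places around the cycle: 7 → 1 → 8.

8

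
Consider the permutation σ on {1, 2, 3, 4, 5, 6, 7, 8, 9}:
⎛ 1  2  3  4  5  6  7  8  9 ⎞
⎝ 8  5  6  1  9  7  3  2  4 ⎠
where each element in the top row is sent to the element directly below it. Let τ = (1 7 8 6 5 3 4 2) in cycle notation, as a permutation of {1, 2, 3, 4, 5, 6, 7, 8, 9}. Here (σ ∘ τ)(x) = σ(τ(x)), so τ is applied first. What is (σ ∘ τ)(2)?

τ(2) = 1, then σ(1) = 8; composing gives (σ ∘ τ)(2) = 8.

8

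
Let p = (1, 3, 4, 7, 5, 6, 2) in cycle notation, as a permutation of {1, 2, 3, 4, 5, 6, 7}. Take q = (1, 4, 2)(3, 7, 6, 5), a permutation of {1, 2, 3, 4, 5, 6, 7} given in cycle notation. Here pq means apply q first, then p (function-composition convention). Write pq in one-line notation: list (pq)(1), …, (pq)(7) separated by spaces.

7 3 5 1 4 6 2

Chase each element through q then p: 1 → 4 → 7; 2 → 1 → 3; 3 → 7 → 5; 4 → 2 → 1; 5 → 3 → 4; 6 → 5 → 6; 7 → 6 → 2.
Collecting the images, pq = [7 3 5 1 4 6 2].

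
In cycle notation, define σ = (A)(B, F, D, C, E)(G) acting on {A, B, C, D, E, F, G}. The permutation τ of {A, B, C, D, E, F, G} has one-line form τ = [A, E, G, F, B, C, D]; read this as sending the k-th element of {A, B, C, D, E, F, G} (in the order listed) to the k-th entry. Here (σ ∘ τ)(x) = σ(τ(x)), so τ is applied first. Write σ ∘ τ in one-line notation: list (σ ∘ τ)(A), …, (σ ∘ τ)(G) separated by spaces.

A B G D F E C

For each element, apply τ then σ: A → A → A; B → E → B; C → G → G; D → F → D; E → B → F; F → C → E; G → D → C.
So σ ∘ τ in one-line form is A B G D F E C.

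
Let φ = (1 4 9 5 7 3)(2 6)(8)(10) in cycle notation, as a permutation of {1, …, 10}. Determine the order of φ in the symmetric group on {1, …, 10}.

The cycle type of φ is (6, 2, 1, 1).
Since disjoint cycles commute, ord(φ) = lcm(6, 2) = 6.

6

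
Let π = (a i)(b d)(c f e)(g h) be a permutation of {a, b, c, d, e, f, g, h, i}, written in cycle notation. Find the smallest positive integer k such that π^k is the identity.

The disjoint cycles have lengths 3, 2, 2, 2.
The order of π is the least common multiple of its cycle lengths: lcm(3, 2, 2, 2) = 6.

6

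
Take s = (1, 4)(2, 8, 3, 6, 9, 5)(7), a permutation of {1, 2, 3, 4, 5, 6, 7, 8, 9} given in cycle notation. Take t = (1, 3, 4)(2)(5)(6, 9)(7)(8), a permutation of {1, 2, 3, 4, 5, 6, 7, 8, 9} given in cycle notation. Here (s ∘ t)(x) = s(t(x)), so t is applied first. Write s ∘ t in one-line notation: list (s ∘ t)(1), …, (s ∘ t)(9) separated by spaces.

6 8 1 4 2 5 7 3 9

(s ∘ t)(x) = s(t(x)). Computing each image: s(t(1)) = s(3) = 6, s(t(2)) = s(2) = 8, s(t(3)) = s(4) = 1, s(t(4)) = s(1) = 4, s(t(5)) = s(5) = 2, s(t(6)) = s(9) = 5, s(t(7)) = s(7) = 7, s(t(8)) = s(8) = 3, s(t(9)) = s(6) = 9.
Hence s ∘ t = [6 8 1 4 2 5 7 3 9].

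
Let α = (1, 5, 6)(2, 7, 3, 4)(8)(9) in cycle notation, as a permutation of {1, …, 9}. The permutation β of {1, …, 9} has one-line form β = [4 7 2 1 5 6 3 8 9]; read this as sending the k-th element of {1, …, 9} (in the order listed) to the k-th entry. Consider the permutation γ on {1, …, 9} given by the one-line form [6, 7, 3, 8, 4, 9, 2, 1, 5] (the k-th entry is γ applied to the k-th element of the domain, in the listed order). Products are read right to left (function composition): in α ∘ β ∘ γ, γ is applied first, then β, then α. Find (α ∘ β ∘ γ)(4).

8

(α ∘ β ∘ γ)(4) = α(β(γ(4))). γ(4) = 8, then β(8) = 8, then α(8) = 8, so the result is 8.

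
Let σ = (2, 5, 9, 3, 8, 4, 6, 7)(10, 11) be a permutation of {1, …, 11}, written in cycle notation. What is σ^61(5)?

6

5 lies in the 8-cycle (2, 5, 9, 3, 8, 4, 6, 7).
Since the cycle has length 8, σ^61 acts on it the same as σ^5 (61 mod 8 = 5).
Stepping 5 places around the cycle: 5 → 9 → 3 → 8 → 4 → 6.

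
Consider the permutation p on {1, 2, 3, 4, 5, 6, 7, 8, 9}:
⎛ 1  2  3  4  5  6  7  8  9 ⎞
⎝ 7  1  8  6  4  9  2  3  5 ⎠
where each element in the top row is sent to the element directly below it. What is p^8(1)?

2

Tracing 1 → 7 → … returns to 1 after 3 steps, so 1 lies in a 3-cycle (1 7 2).
Powers repeat with period 3 on this cycle, and 8 mod 3 = 2, so p^8(1) = p^2(1).
Stepping 2 places around the cycle: 1 → 7 → 2.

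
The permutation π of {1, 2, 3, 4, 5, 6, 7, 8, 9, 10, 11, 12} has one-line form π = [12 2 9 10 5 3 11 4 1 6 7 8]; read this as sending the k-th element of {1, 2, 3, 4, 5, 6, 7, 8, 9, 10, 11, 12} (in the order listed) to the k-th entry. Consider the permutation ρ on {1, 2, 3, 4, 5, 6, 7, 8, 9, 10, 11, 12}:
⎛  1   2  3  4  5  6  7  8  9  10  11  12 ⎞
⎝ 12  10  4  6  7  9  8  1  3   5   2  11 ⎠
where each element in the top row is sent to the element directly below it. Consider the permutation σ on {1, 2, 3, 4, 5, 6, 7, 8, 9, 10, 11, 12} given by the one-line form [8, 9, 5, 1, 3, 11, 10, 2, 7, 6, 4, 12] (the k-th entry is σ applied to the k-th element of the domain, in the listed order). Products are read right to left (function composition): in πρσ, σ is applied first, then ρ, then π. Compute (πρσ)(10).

1

(πρσ)(10) = π(ρ(σ(10))). σ(10) = 6, then ρ(6) = 9, then π(9) = 1, so the result is 1.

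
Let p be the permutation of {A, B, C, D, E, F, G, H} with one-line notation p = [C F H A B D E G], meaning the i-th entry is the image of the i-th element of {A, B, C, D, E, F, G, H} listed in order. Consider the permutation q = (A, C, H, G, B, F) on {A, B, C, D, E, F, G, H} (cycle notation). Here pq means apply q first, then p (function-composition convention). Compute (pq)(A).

(pq)(A) = p(q(A)). q(A) = C, then p(C) = H. So (pq)(A) = H.

H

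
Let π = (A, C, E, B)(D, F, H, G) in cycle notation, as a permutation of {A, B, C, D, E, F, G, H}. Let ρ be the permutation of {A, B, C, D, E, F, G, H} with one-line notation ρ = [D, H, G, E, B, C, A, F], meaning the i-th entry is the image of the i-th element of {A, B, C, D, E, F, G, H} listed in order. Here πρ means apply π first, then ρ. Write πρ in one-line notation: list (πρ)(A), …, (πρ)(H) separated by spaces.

(πρ)(x) = ρ(π(x)). Computing each image: ρ(π(A)) = ρ(C) = G, ρ(π(B)) = ρ(A) = D, ρ(π(C)) = ρ(E) = B, ρ(π(D)) = ρ(F) = C, ρ(π(E)) = ρ(B) = H, ρ(π(F)) = ρ(H) = F, ρ(π(G)) = ρ(D) = E, ρ(π(H)) = ρ(G) = A.
Hence πρ = [G D B C H F E A].

G D B C H F E A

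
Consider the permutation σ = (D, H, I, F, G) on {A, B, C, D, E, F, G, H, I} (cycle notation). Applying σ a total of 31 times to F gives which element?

G

F lies in the 5-cycle (D, H, I, F, G).
Since the cycle has length 5, σ^31 acts on it the same as σ^1 (31 mod 5 = 1).
Stepping 1 place around the cycle: F → G.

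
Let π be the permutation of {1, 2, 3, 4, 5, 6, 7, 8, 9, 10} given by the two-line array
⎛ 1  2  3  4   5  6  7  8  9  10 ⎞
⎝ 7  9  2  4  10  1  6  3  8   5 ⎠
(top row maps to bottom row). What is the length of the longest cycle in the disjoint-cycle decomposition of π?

Decomposing into disjoint cycles gives (1, 7, 6)(2, 9, 8, 3)(5, 10); the longest has length 4.

4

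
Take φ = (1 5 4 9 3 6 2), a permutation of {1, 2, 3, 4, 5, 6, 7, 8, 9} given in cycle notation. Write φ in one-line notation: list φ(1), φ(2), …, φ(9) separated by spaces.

5 1 6 9 4 2 7 8 3

Each element maps to the next entry in its cycle (wrapping to the front): 1→5, 2→1, 3→6, 4→9, 5→4, 6→2, 7→7, 8→8, 9→3.
Listing these in domain order gives 5 1 6 9 4 2 7 8 3.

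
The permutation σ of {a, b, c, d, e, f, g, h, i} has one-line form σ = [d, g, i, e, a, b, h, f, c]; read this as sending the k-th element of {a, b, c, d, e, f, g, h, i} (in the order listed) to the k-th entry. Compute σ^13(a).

Tracing a → d → … returns to a after 3 steps, so a lies in a 3-cycle (a, d, e).
On a 3-cycle, σ^3 is the identity, so σ^13 = σ^1 there (13 ≡ 1 mod 3).
Advancing 1 step from a: a → d.

d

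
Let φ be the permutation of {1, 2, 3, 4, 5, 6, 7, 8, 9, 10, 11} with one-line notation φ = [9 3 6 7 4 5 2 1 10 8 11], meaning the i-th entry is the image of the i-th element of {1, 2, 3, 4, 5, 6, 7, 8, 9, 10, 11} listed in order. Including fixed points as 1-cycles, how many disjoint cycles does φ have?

3

The cycle decomposition is (1, 9, 10, 8)(2, 3, 6, 5, 4, 7)(11), which has 3 cycles (counting 1-cycles).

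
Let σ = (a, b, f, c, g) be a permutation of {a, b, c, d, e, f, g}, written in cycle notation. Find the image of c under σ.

g

Within (a, b, f, c, g), c ↦ g.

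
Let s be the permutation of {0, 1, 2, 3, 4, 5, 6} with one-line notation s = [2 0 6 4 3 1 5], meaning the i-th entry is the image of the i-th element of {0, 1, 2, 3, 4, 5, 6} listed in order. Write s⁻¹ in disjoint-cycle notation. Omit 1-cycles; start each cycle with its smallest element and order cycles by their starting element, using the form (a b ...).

(0 1 5 6 2)(3 4)

First write s in disjoint cycles: (0 2 6 5 1)(3 4).
The inverse reverses every cycle; in canonical form, s⁻¹ = (0 1 5 6 2)(3 4).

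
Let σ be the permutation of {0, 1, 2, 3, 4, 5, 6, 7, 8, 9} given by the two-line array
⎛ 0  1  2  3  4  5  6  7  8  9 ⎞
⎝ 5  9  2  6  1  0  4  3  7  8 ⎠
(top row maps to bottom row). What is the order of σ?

The disjoint-cycle form of σ has cycle lengths 7, 2, 1.
Since disjoint cycles commute, ord(σ) = lcm(7, 2) = 14.

14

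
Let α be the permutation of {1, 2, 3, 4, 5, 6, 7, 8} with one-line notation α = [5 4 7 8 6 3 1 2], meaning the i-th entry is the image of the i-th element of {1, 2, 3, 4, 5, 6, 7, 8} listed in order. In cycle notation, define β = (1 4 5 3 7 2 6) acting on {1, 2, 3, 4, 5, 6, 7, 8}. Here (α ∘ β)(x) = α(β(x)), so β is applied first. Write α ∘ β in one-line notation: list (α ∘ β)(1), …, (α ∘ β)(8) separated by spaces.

8 3 1 6 7 5 4 2

(α ∘ β)(x) = α(β(x)). Computing each image: α(β(1)) = α(4) = 8, α(β(2)) = α(6) = 3, α(β(3)) = α(7) = 1, α(β(4)) = α(5) = 6, α(β(5)) = α(3) = 7, α(β(6)) = α(1) = 5, α(β(7)) = α(2) = 4, α(β(8)) = α(8) = 2.
Hence α ∘ β = [8 3 1 6 7 5 4 2].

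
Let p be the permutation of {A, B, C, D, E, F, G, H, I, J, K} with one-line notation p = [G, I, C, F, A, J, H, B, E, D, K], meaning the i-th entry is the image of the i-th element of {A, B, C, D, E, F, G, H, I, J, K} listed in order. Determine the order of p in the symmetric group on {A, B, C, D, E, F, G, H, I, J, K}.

Writing p as disjoint cycles, the cycle lengths are 6, 3, 1, 1.
Since disjoint cycles commute, ord(p) = lcm(6, 3) = 6.

6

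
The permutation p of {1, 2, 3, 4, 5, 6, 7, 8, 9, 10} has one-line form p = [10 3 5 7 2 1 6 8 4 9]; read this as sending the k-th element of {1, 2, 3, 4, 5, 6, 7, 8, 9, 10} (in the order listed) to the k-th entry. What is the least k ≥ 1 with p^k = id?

Writing p as disjoint cycles, the cycle lengths are 6, 3, 1.
The order is lcm(6, 3) = 6.

6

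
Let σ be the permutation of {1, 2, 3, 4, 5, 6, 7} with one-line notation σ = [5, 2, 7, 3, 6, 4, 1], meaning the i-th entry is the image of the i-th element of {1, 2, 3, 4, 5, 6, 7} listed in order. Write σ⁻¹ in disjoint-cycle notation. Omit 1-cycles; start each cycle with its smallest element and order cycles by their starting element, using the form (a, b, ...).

(1, 7, 3, 4, 6, 5)

First write σ in disjoint cycles: (1, 5, 6, 4, 3, 7).
Reversing each cycle (and rotating so the smallest element leads) gives σ⁻¹ = (1, 7, 3, 4, 6, 5).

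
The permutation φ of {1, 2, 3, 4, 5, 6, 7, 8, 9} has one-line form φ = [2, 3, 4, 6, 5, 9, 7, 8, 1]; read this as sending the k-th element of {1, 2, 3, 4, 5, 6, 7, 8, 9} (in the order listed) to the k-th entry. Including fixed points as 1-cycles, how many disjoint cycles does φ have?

4

The cycle decomposition is (1, 2, 3, 4, 6, 9)(5)(7)(8), which has 4 cycles (counting 1-cycles).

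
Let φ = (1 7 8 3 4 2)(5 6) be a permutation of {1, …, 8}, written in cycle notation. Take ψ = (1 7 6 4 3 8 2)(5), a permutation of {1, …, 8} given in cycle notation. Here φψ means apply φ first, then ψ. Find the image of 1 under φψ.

6

φ(1) = 7, then ψ(7) = 6; composing gives (φψ)(1) = 6.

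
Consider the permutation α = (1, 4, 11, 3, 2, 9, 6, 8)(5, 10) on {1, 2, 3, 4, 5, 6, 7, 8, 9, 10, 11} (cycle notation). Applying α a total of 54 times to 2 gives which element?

2 lies in the 8-cycle (1, 4, 11, 3, 2, 9, 6, 8).
On an 8-cycle, α^8 is the identity, so α^54 = α^6 there (54 ≡ 6 mod 8).
Advancing 6 steps from 2: 2 → 9 → 6 → 8 → 1 → 4 → 11.

11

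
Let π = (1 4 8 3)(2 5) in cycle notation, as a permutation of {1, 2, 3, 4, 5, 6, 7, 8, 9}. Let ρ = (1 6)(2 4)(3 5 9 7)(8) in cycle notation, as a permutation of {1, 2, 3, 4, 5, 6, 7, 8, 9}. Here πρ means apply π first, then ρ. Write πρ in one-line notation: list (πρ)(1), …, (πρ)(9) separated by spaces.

For each element, apply π then ρ: 1 → 4 → 2; 2 → 5 → 9; 3 → 1 → 6; 4 → 8 → 8; 5 → 2 → 4; 6 → 6 → 1; 7 → 7 → 3; 8 → 3 → 5; 9 → 9 → 7.
Collecting the images, πρ = [2 9 6 8 4 1 3 5 7].

2 9 6 8 4 1 3 5 7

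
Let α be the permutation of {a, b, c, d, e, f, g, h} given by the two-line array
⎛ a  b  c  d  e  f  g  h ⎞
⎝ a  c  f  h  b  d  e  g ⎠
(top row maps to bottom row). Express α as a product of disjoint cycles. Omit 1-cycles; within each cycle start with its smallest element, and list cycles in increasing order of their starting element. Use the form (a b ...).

From b: b → c → f → d → h → g → e → b, closing the cycle (b c f d h g e).
Continuing from each remaining unvisited element yields (b c f d h g e).

(b c f d h g e)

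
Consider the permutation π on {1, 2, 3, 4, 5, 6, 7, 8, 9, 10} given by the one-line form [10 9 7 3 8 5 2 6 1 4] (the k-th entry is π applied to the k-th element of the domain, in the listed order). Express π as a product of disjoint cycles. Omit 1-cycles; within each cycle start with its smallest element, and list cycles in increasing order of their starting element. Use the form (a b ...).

(1 10 4 3 7 2 9)(5 8 6)

From 1: 1 → 10 → 4 → 3 → 7 → 2 → 9 → 1, closing the cycle (1 10 4 3 7 2 9).
Continuing from each remaining unvisited element yields (1 10 4 3 7 2 9)(5 8 6).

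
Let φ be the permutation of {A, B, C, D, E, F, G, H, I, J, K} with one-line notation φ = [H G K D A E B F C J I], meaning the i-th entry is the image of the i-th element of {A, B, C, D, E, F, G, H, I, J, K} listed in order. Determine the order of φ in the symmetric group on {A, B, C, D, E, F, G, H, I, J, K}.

12

Writing φ as disjoint cycles, the cycle lengths are 4, 3, 2, 1, 1.
The order is lcm(4, 3, 2) = 12.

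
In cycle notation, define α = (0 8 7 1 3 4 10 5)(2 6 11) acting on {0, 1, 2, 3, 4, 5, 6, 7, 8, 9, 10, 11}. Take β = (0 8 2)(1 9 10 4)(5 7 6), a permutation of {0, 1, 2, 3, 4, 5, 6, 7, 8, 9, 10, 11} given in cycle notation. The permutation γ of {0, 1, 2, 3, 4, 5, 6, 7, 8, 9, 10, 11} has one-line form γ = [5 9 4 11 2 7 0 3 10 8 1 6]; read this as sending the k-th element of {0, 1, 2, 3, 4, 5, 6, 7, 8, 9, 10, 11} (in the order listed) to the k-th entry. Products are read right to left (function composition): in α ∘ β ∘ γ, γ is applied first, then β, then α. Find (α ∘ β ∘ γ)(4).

8

Apply the permutations in order: γ(4) = 2, then β(2) = 0, then α(0) = 8. So (α ∘ β ∘ γ)(4) = 8.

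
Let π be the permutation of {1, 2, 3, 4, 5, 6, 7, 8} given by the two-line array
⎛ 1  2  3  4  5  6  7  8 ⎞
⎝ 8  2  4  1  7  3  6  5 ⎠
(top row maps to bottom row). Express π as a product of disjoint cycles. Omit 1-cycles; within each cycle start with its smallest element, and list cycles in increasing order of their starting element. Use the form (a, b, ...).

(1, 8, 5, 7, 6, 3, 4)

From 1: 1 → 8 → 5 → 7 → 6 → 3 → 4 → 1, closing the cycle (1, 8, 5, 7, 6, 3, 4).
Repeating from the next unused element and collecting all non-trivial cycles gives (1, 8, 5, 7, 6, 3, 4).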